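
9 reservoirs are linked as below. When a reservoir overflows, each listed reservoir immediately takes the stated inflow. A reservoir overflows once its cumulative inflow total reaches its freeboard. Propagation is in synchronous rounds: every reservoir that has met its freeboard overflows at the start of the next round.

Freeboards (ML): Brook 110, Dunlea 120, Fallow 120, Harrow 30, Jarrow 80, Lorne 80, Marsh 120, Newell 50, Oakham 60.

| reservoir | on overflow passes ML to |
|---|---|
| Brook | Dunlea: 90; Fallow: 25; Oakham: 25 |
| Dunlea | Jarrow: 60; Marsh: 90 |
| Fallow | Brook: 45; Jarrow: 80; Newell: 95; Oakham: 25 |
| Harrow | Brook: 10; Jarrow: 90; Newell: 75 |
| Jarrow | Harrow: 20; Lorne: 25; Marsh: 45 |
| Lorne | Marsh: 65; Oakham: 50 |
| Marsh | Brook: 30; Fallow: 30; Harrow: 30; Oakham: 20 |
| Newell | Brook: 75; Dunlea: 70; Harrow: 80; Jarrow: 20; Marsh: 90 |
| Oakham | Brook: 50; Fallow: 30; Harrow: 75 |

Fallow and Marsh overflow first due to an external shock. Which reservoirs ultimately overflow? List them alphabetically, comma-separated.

Brook, Dunlea, Fallow, Harrow, Jarrow, Marsh, Newell, Oakham

Round 1 — Fallow, Marsh overflow (initial).
  Brook: +45+30 → 75 < 110
  Harrow: +30 → 30 ≥ 30
  Jarrow: +80 → 80 ≥ 80
  Newell: +95 → 95 ≥ 50
  Oakham: +25+20 → 45 < 60
Round 2 — Harrow, Jarrow, Newell overflow.
  Brook: +10+75 → 160 ≥ 110
  Dunlea: +70 → 70 < 120
  Lorne: +25 → 25 < 80
Round 3 — Brook overflows.
  Dunlea: +90 → 160 ≥ 120
  Oakham: +25 → 70 ≥ 60
Round 4 — Dunlea, Oakham overflow.
No further overflows.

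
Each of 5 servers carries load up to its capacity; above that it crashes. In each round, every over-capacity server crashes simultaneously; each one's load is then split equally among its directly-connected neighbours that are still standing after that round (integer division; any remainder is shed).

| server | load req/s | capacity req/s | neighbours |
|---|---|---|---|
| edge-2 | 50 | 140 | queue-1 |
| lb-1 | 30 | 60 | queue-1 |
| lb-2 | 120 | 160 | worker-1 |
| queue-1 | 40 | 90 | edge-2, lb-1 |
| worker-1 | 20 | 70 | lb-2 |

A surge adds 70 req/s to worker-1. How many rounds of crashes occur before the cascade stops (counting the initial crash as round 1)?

2

Round 1 — worker-1 at 90 > 70. worker-1 crashes.
  worker-1 sheds 90 req/s to lb-2: 90 each.
    lb-2: 120+90 = 210 > 160
Round 2 — lb-2 crashes.
  lb-2 sheds 210 req/s: no online neighbours, lost.
No further crashes.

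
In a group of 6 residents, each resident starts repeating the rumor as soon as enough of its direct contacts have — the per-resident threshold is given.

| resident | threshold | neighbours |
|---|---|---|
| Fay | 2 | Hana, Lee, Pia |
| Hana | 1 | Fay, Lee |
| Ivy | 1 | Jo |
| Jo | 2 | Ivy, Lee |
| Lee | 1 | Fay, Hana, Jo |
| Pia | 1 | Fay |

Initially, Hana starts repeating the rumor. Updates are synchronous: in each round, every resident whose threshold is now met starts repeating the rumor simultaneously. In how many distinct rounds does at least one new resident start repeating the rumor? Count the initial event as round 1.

4

Round 1 — Hana starts repeating the rumor (initial).
Round 2 — checking thresholds:
  Fay: 1 of 3 neighbours < 2, below threshold.
  Lee: 1 of 3 neighbours ≥ 1, starts repeating the rumor.
Round 3 — checking thresholds:
  Fay: 2 of 3 neighbours ≥ 2, starts repeating the rumor.
  Jo: 1 of 2 neighbours < 2, below threshold.
Round 4 — checking thresholds:
  Jo: 1 of 2 neighbours < 2, below threshold.
  Pia: 1 of 1 neighbours ≥ 1, starts repeating the rumor.
Round 5 — no new spreads; cascade stops.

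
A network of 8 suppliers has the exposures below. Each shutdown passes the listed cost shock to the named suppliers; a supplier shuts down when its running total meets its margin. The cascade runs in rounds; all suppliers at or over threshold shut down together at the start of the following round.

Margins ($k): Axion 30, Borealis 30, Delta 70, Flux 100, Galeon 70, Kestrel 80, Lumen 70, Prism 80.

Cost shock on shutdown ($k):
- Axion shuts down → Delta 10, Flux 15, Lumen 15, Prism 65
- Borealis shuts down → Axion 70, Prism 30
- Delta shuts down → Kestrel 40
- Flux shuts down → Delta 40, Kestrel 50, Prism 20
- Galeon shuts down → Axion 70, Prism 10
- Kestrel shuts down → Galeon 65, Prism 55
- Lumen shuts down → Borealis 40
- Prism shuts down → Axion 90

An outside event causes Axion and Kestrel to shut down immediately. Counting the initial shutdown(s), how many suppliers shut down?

3

Round 1 — Axion, Kestrel shut down (initial).
  Delta: +10 → 10 < 70
  Flux: +15 → 15 < 100
  Galeon: +65 → 65 < 70
  Lumen: +15 → 15 < 70
  Prism: +65+55 → 120 ≥ 80
Round 2 — Prism shuts down.
No further shutdowns.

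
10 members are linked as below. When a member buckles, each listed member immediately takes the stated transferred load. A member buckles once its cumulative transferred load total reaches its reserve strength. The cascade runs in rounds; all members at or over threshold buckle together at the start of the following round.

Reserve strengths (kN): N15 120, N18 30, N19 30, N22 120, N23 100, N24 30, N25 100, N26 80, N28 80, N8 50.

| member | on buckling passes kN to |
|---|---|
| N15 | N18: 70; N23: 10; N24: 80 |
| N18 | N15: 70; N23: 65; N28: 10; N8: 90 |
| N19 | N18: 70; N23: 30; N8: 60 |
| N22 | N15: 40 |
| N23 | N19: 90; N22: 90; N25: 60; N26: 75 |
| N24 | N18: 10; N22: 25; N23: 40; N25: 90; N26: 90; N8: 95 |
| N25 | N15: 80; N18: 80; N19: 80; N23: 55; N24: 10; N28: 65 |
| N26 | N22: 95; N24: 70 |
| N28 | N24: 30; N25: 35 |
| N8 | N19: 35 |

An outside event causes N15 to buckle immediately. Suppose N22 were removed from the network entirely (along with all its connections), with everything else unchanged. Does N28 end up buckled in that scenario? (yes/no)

With N22 removed:
Round 1 — N15 buckles (initial).
  N18: +70 → 70 ≥ 30
  N23: +10 → 10 < 100
  N24: +80 → 80 ≥ 30
Round 2 — N18, N24 buckle.
  N23: +65+40 → 115 ≥ 100
  N25: +90 → 90 < 100
  N26: +90 → 90 ≥ 80
  N28: +10 → 10 < 80
  N8: +90+95 → 185 ≥ 50
Round 3 — N23, N26, N8 buckle.
  N19: +90+35 → 125 ≥ 30
  N25: +60 → 150 ≥ 100
Round 4 — N19, N25 buckle.
  N28: +65 → 75 < 80
No further bucklings.

no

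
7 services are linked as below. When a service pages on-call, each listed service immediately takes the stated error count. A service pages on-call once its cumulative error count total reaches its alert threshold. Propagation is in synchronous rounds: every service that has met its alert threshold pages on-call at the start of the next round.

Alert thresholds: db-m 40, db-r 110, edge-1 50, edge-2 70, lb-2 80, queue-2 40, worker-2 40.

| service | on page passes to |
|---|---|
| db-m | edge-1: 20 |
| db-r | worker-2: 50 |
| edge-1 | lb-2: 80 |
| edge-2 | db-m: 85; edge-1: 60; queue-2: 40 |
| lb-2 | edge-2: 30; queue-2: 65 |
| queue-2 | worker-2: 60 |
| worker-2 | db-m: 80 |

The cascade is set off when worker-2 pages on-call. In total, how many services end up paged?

2

Round 1 — worker-2 pages on-call (initial).
  db-m: +80 → 80 ≥ 40
Round 2 — db-m pages on-call.
  edge-1: +20 → 20 < 50
No further pages.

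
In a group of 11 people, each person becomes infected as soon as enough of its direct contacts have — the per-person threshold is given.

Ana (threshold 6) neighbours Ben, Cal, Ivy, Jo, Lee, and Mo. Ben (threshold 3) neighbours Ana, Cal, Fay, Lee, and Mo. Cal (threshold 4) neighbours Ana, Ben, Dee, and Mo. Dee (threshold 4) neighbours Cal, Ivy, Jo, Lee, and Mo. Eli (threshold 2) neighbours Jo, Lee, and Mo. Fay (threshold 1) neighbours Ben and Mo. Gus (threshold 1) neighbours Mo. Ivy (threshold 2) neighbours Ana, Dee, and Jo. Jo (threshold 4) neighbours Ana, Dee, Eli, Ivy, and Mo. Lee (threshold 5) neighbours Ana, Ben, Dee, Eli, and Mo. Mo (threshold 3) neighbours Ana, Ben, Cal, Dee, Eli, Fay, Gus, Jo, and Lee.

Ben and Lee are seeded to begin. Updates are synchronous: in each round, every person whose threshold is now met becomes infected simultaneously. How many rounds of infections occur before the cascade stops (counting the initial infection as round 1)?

Round 1 — Ben, Lee become infected (initial).
Round 2 — checking thresholds:
  Ana: 2 of 6 neighbours < 6, not yet.
  Cal: 1 of 4 neighbours < 4, not yet.
  Dee: 1 of 5 neighbours < 4, not yet.
  Eli: 1 of 3 neighbours < 2, not yet.
  Fay: 1 of 2 neighbours ≥ 1, becomes infected.
  Mo: 2 of 9 neighbours < 3, not yet.
Round 3 — checking thresholds:
  Ana: 2 of 6 neighbours < 6, not yet.
  Cal: 1 of 4 neighbours < 4, not yet.
  Dee: 1 of 5 neighbours < 4, not yet.
  Eli: 1 of 3 neighbours < 2, not yet.
  Mo: 3 of 9 neighbours ≥ 3, becomes infected.
Round 4 — checking thresholds:
  Ana: 3 of 6 neighbours < 6, not yet.
  Cal: 2 of 4 neighbours < 4, not yet.
  Dee: 2 of 5 neighbours < 4, not yet.
  Eli: 2 of 3 neighbours ≥ 2, becomes infected.
  Gus: 1 of 1 neighbours ≥ 1, becomes infected.
  Jo: 1 of 5 neighbours < 4, not yet.
Round 5 — no new infections; cascade stops.

4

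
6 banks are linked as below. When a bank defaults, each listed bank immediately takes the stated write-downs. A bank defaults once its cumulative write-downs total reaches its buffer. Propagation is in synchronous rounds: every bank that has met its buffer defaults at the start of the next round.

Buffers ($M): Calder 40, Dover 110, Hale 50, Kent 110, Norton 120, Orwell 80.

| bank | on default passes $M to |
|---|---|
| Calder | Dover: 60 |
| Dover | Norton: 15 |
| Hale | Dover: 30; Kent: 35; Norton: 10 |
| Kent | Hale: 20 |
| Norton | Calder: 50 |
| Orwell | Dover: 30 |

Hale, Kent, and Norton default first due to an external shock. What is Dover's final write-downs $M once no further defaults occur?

Round 1 — Hale, Kent, Norton default (initial).
  Calder: +50 → 50 ≥ 40
  Dover: +30 → 30 < 110
Round 2 — Calder defaults.
  Dover: +60 → 90 < 110
No further defaults.

90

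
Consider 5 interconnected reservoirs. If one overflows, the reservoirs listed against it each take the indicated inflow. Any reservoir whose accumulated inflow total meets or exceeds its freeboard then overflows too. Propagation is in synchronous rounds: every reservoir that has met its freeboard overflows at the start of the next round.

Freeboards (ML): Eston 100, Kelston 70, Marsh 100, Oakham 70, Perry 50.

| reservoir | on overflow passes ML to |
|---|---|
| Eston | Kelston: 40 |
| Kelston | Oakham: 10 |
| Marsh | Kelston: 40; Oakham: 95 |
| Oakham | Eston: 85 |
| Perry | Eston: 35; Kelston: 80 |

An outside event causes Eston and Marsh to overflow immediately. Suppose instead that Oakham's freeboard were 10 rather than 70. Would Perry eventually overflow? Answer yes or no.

With Oakham's freeboard at 10:
Round 1 — Eston, Marsh overflow (initial).
  Kelston: +40+40 → 80 ≥ 70
  Oakham: +95 → 95 ≥ 10
Round 2 — Kelston, Oakham overflow.
No further overflows.

no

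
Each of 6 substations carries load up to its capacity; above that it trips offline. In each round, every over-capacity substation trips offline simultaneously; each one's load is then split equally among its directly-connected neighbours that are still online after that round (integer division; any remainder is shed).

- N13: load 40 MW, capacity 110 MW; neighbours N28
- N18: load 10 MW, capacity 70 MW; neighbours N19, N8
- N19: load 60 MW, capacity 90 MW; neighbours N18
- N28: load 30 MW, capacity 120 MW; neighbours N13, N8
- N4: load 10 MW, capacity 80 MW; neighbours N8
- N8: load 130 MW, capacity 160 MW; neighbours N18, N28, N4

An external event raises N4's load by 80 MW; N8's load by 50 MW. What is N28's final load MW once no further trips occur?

120

Round 1 — N4 at 90 > 80; N8 at 180 > 160. N4, N8 trip offline.
  N4 sheds 90 MW: no online neighbours, lost.
  N8 sheds 180 MW to N18, N28: 90 each.
    N18: 10+90 = 100 > 70
    N28: 30+90 = 120 ≤ 120
Round 2 — N18 trips offline.
  N18 sheds 100 MW to N19: 100 each.
    N19: 60+100 = 160 > 90
Round 3 — N19 trips offline.
  N19 sheds 160 MW: no online neighbours, lost.
No further trips.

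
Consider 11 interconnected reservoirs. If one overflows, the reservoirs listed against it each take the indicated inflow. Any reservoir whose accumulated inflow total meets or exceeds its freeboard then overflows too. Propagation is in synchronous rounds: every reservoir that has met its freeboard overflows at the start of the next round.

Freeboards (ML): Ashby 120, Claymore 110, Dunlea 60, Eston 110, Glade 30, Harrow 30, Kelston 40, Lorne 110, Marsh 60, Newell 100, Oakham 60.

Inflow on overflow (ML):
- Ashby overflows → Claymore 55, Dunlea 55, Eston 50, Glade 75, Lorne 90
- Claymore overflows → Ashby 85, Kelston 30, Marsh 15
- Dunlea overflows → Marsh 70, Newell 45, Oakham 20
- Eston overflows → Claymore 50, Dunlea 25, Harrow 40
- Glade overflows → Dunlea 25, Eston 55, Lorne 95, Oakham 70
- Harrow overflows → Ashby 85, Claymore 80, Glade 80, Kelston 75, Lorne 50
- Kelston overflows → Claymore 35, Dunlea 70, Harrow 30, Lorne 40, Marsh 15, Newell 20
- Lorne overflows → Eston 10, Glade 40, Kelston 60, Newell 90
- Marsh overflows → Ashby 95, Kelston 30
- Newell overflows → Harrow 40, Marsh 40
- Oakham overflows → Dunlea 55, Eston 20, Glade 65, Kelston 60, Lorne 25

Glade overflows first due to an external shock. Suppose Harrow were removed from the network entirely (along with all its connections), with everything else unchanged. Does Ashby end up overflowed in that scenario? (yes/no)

no

With Harrow removed:
Round 1 — Glade overflows (initial).
  Dunlea: +25 → 25 < 60
  Eston: +55 → 55 < 110
  Lorne: +95 → 95 < 110
  Oakham: +70 → 70 ≥ 60
Round 2 — Oakham overflows.
  Dunlea: +55 → 80 ≥ 60
  Eston: +20 → 75 < 110
  Kelston: +60 → 60 ≥ 40
  Lorne: +25 → 120 ≥ 110
Round 3 — Dunlea, Kelston, Lorne overflow.
  Claymore: +35 → 35 < 110
  Eston: +10 → 85 < 110
  Marsh: +70+15 → 85 ≥ 60
  Newell: +45+20+90 → 155 ≥ 100
Round 4 — Marsh, Newell overflow.
  Ashby: +95 → 95 < 120
No further overflows.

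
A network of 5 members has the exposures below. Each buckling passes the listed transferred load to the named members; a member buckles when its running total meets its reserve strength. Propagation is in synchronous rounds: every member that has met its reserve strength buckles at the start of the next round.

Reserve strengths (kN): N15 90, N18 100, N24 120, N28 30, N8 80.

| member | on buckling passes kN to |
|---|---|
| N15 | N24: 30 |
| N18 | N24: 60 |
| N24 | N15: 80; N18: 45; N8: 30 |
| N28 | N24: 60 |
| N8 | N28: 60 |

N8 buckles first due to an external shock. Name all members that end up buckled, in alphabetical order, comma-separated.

Round 1 — N8 buckles (initial).
  N28: +60 → 60 ≥ 30
Round 2 — N28 buckles.
  N24: +60 → 60 < 120
No further bucklings.

N28, N8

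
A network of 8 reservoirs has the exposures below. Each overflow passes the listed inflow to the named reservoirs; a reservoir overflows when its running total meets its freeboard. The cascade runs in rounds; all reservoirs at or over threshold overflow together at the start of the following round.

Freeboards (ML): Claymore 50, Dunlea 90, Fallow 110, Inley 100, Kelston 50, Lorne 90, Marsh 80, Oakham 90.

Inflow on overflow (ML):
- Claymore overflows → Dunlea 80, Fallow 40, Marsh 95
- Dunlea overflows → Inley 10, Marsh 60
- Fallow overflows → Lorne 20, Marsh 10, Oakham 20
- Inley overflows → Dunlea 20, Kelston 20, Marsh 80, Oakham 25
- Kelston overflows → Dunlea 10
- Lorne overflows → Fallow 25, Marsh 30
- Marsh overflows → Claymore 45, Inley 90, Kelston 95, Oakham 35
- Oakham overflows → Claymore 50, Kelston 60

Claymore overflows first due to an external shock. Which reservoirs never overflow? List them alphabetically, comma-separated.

Fallow, Lorne, Oakham

Round 1 — Claymore overflows (initial).
  Dunlea: +80 → 80 < 90
  Fallow: +40 → 40 < 110
  Marsh: +95 → 95 ≥ 80
Round 2 — Marsh overflows.
  Inley: +90 → 90 < 100
  Kelston: +95 → 95 ≥ 50
  Oakham: +35 → 35 < 90
Round 3 — Kelston overflows.
  Dunlea: +10 → 90 ≥ 90
Round 4 — Dunlea overflows.
  Inley: +10 → 100 ≥ 100
Round 5 — Inley overflows.
  Oakham: +25 → 60 < 90
No further overflows.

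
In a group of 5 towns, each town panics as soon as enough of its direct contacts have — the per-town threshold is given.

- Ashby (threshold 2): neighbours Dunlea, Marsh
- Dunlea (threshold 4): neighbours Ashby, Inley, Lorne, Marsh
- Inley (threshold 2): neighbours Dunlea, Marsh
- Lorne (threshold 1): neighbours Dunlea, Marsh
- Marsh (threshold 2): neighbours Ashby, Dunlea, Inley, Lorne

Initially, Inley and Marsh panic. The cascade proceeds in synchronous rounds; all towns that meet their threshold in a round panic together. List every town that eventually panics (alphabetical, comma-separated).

Inley, Lorne, Marsh

Round 1 — Inley, Marsh panic (initial).
Round 2 — checking thresholds:
  Ashby: 1 of 2 neighbours < 2, not yet.
  Dunlea: 2 of 4 neighbours < 4, not yet.
  Lorne: 1 of 2 neighbours ≥ 1, panics.
Round 3 — no new panics; cascade stops.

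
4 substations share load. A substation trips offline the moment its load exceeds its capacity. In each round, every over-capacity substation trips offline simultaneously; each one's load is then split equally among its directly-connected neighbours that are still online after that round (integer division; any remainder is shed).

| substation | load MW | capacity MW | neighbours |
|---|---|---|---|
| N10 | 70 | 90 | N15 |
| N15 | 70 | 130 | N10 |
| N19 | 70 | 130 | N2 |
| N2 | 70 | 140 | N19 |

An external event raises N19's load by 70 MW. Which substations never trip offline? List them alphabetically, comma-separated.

N10, N15

Round 1 — N19 at 140 > 130. N19 trips offline.
  N19 sheds 140 MW to N2: 140 each.
    N2: 70+140 = 210 > 140
Round 2 — N2 trips offline.
  N2 sheds 210 MW: no online neighbours, lost.
No further trips.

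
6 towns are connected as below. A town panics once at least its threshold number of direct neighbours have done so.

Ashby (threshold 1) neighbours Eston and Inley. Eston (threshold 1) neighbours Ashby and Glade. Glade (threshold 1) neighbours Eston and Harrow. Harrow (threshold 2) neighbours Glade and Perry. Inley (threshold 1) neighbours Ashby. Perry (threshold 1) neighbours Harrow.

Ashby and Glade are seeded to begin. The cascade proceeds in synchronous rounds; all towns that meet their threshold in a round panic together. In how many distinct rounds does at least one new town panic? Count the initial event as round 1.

Round 1 — Ashby, Glade panic (initial).
Round 2 — checking thresholds:
  Eston: 2 of 2 neighbours ≥ 1, panics.
  Harrow: 1 of 2 neighbours < 2, not yet.
  Inley: 1 of 1 neighbours ≥ 1, panics.
Round 3 — no new panics; cascade stops.

2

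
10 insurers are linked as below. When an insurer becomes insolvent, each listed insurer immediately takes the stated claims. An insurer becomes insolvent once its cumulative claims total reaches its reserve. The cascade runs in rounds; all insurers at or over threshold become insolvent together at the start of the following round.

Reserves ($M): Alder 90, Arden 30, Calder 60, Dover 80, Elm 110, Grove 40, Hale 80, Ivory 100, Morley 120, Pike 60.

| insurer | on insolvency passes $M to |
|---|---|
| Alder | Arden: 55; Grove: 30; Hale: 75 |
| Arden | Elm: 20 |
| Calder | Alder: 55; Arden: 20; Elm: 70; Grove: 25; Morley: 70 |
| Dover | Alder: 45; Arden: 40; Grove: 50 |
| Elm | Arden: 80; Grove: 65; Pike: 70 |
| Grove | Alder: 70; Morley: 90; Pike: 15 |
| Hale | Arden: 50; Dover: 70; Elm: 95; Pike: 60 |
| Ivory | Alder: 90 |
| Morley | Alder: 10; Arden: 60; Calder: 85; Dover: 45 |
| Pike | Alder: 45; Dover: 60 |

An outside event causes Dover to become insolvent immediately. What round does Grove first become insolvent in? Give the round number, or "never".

2

Round 1 — Dover becomes insolvent (initial).
  Alder: +45 → 45 < 90
  Arden: +40 → 40 ≥ 30
  Grove: +50 → 50 ≥ 40
Round 2 — Arden, Grove become insolvent.
  Alder: +70 → 115 ≥ 90
  Elm: +20 → 20 < 110
  Morley: +90 → 90 < 120
  Pike: +15 → 15 < 60
Round 3 — Alder becomes insolvent.
  Hale: +75 → 75 < 80
No further insolvencies.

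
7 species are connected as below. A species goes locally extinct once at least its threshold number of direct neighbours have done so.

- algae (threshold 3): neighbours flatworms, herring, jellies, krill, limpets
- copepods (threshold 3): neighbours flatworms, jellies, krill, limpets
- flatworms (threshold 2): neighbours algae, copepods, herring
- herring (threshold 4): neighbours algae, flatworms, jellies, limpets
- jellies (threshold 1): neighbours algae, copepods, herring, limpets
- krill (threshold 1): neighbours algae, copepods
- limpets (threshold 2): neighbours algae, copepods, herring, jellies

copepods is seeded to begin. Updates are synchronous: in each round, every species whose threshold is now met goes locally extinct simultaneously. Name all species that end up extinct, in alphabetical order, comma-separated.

algae, copepods, flatworms, herring, jellies, krill, limpets

Round 1 — copepods goes locally extinct (initial).
Round 2 — checking thresholds:
  flatworms: 1 of 3 neighbours < 2, not yet.
  jellies: 1 of 4 neighbours ≥ 1, goes locally extinct.
  krill: 1 of 2 neighbours ≥ 1, goes locally extinct.
  limpets: 1 of 4 neighbours < 2, not yet.
Round 3 — checking thresholds:
  algae: 2 of 5 neighbours < 3, not yet.
  flatworms: 1 of 3 neighbours < 2, not yet.
  herring: 1 of 4 neighbours < 4, not yet.
  limpets: 2 of 4 neighbours ≥ 2, goes locally extinct.
Round 4 — checking thresholds:
  algae: 3 of 5 neighbours ≥ 3, goes locally extinct.
  flatworms: 1 of 3 neighbours < 2, not yet.
  herring: 2 of 4 neighbours < 4, not yet.
Round 5 — checking thresholds:
  flatworms: 2 of 3 neighbours ≥ 2, goes locally extinct.
  herring: 3 of 4 neighbours < 4, not yet.
Round 6 — checking thresholds:
  herring: 4 of 4 neighbours ≥ 4, goes locally extinct.
Round 7 — no new extinctions; cascade stops.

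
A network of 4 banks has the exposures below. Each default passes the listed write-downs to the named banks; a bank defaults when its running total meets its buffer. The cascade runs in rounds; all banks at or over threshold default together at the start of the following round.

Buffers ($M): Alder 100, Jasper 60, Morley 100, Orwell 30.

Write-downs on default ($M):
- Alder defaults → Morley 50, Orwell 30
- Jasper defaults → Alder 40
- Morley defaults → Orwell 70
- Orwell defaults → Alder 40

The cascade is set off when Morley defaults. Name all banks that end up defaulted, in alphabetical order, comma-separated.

Round 1 — Morley defaults (initial).
  Orwell: +70 → 70 ≥ 30
Round 2 — Orwell defaults.
  Alder: +40 → 40 < 100
No further defaults.

Morley, Orwell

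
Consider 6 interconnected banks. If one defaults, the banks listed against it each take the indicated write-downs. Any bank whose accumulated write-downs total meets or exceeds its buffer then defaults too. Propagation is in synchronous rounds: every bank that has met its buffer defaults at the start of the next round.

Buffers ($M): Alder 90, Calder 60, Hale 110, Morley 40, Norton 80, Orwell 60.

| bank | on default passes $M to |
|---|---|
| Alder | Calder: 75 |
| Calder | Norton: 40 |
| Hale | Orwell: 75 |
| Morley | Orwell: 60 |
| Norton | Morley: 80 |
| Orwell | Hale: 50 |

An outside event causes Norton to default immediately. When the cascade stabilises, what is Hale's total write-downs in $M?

Round 1 — Norton defaults (initial).
  Morley: +80 → 80 ≥ 40
Round 2 — Morley defaults.
  Orwell: +60 → 60 ≥ 60
Round 3 — Orwell defaults.
  Hale: +50 → 50 < 110
No further defaults.

50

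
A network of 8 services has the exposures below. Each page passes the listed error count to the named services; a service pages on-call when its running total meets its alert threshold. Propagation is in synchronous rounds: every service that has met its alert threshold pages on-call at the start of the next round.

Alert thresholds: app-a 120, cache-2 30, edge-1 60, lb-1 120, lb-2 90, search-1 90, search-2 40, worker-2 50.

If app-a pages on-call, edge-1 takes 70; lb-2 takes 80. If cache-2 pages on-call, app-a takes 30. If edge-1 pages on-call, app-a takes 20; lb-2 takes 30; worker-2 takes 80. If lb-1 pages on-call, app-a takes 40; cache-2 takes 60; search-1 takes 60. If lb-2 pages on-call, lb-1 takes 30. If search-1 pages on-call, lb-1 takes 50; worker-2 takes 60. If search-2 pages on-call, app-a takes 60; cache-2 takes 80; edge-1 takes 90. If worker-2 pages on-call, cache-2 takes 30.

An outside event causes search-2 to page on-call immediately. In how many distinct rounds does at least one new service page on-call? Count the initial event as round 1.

3

Round 1 — search-2 pages on-call (initial).
  app-a: +60 → 60 < 120
  cache-2: +80 → 80 ≥ 30
  edge-1: +90 → 90 ≥ 60
Round 2 — cache-2, edge-1 page on-call.
  app-a: +30+20 → 110 < 120
  lb-2: +30 → 30 < 90
  worker-2: +80 → 80 ≥ 50
Round 3 — worker-2 pages on-call.
No further pages.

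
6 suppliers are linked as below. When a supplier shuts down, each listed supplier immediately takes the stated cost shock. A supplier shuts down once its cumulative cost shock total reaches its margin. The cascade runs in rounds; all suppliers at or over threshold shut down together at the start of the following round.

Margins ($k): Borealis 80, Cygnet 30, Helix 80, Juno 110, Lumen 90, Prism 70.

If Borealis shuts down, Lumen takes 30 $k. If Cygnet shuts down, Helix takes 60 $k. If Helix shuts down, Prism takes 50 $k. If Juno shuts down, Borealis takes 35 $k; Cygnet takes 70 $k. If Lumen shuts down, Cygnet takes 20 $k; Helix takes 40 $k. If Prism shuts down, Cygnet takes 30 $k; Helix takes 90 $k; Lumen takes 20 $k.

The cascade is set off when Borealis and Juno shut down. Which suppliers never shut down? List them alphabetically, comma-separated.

Helix, Lumen, Prism

Round 1 — Borealis, Juno shut down (initial).
  Cygnet: +70 → 70 ≥ 30
  Lumen: +30 → 30 < 90
Round 2 — Cygnet shuts down.
  Helix: +60 → 60 < 80
No further shutdowns.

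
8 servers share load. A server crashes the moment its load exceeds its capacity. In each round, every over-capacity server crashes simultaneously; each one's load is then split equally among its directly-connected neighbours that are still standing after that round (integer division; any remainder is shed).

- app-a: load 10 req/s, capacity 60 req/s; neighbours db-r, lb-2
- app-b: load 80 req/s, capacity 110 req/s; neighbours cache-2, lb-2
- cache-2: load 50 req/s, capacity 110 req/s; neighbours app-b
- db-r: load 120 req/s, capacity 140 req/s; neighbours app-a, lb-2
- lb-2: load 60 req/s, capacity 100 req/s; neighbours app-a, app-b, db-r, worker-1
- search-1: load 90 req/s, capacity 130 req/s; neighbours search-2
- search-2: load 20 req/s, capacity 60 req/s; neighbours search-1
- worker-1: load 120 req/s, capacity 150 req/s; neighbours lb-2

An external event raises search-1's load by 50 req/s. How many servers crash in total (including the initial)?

2

Round 1 — search-1 at 140 > 130. search-1 crashes.
  search-1 sheds 140 req/s to search-2: 140 each.
    search-2: 20+140 = 160 > 60
Round 2 — search-2 crashes.
  search-2 sheds 160 req/s: no online neighbours, lost.
No further crashes.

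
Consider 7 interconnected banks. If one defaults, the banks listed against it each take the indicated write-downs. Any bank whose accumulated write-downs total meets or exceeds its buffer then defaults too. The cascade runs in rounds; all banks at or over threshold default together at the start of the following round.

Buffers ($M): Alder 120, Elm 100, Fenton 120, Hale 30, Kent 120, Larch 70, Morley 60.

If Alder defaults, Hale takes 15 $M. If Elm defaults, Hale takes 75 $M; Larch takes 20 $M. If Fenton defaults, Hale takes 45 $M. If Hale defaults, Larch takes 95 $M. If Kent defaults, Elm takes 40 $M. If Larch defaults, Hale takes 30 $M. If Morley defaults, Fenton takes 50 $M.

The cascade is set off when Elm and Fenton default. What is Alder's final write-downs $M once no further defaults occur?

Round 1 — Elm, Fenton default (initial).
  Hale: +75+45 → 120 ≥ 30
  Larch: +20 → 20 < 70
Round 2 — Hale defaults.
  Larch: +95 → 115 ≥ 70
Round 3 — Larch defaults.
No further defaults.

0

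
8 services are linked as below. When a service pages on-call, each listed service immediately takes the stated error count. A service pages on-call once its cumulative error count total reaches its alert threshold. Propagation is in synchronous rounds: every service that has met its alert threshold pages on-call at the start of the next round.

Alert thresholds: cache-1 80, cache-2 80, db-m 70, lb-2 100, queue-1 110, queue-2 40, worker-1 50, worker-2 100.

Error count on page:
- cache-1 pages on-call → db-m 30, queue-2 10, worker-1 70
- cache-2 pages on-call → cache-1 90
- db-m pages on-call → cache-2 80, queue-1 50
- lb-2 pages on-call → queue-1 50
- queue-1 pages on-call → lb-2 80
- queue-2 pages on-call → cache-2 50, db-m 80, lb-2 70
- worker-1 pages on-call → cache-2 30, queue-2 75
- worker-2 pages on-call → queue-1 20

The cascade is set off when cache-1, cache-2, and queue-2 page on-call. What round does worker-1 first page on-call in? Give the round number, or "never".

Round 1 — cache-1, cache-2, queue-2 page on-call (initial).
  db-m: +30+80 → 110 ≥ 70
  lb-2: +70 → 70 < 100
  worker-1: +70 → 70 ≥ 50
Round 2 — db-m, worker-1 page on-call.
  queue-1: +50 → 50 < 110
No further pages.

2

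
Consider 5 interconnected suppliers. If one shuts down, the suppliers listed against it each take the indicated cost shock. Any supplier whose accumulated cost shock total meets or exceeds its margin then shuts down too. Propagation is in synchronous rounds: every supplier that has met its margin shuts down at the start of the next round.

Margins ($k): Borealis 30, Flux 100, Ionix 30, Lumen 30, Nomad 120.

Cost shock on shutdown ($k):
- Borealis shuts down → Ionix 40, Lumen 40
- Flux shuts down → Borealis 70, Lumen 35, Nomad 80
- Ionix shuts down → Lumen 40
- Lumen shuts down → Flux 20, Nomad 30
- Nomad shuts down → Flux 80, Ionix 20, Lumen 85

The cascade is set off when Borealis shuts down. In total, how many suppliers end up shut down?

3

Round 1 — Borealis shuts down (initial).
  Ionix: +40 → 40 ≥ 30
  Lumen: +40 → 40 ≥ 30
Round 2 — Ionix, Lumen shut down.
  Flux: +20 → 20 < 100
  Nomad: +30 → 30 < 120
No further shutdowns.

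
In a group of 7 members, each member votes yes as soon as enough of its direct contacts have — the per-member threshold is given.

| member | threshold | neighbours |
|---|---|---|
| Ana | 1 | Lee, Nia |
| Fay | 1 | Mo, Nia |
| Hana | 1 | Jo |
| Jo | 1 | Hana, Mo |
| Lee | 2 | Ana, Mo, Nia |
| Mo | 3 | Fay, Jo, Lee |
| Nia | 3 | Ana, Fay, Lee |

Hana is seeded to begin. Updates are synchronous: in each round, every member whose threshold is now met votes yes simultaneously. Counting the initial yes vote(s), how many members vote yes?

2

Round 1 — Hana votes yes (initial).
Round 2 — checking thresholds:
  Jo: 1 of 2 neighbours ≥ 1, votes yes.
Round 3 — no new yes votes; cascade stops.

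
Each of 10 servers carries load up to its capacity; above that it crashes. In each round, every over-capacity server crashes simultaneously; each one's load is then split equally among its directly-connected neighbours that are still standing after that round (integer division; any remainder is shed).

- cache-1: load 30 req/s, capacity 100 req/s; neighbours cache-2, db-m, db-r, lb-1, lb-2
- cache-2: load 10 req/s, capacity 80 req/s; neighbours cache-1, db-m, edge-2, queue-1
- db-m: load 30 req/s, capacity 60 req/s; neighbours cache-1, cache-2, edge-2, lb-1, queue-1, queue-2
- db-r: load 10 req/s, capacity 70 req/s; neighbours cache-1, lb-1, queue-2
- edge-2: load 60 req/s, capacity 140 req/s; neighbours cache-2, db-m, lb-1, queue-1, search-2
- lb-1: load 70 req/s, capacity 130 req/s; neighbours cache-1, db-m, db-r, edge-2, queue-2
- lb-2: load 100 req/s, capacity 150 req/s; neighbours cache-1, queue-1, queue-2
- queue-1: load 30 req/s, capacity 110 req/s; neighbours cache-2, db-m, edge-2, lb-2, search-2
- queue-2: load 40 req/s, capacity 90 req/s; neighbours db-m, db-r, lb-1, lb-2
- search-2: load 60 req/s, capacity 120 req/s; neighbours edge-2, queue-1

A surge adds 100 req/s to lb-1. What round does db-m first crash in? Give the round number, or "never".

Round 1 — lb-1 at 170 > 130. lb-1 crashes.
  lb-1 sheds 170 req/s to cache-1, db-m, db-r, edge-2, queue-2: 34 each.
    cache-1: 30+34 = 64 ≤ 100
    db-m: 30+34 = 64 > 60
    db-r: 10+34 = 44 ≤ 70
    edge-2: 60+34 = 94 ≤ 140
    queue-2: 40+34 = 74 ≤ 90
Round 2 — db-m crashes.
  db-m sheds 64 req/s to cache-1, cache-2, edge-2, queue-1, queue-2: 12 each (4 lost).
    cache-1: 64+12 = 76 ≤ 100
    cache-2: 10+12 = 22 ≤ 80
    edge-2: 94+12 = 106 ≤ 140
    queue-1: 30+12 = 42 ≤ 110
    queue-2: 74+12 = 86 ≤ 90
No further crashes.

2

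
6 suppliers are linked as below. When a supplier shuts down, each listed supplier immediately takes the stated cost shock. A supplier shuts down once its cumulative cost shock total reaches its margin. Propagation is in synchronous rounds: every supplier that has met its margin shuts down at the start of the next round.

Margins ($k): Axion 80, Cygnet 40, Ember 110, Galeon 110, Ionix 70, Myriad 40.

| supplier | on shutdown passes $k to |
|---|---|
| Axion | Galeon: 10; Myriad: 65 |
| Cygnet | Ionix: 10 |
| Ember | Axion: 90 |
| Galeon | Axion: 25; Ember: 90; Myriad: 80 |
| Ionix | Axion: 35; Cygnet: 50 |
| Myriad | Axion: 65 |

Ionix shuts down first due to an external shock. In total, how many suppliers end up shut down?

2

Round 1 — Ionix shuts down (initial).
  Axion: +35 → 35 < 80
  Cygnet: +50 → 50 ≥ 40
Round 2 — Cygnet shuts down.
No further shutdowns.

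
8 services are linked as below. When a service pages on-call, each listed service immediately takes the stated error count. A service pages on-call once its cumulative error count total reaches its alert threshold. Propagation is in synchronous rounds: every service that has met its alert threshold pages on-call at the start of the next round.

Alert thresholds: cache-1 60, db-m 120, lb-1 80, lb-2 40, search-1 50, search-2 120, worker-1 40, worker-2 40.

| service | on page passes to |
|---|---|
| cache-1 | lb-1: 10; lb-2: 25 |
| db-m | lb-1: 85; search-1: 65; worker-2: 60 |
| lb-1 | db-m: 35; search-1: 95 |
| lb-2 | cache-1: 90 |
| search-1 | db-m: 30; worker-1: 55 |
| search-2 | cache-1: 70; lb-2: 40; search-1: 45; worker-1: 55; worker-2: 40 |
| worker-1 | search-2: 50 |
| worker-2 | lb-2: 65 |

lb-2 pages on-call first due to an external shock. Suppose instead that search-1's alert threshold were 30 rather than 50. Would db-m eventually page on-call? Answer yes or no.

With search-1's alert threshold at 30:
Round 1 — lb-2 pages on-call (initial).
  cache-1: +90 → 90 ≥ 60
Round 2 — cache-1 pages on-call.
  lb-1: +10 → 10 < 80
No further pages.

no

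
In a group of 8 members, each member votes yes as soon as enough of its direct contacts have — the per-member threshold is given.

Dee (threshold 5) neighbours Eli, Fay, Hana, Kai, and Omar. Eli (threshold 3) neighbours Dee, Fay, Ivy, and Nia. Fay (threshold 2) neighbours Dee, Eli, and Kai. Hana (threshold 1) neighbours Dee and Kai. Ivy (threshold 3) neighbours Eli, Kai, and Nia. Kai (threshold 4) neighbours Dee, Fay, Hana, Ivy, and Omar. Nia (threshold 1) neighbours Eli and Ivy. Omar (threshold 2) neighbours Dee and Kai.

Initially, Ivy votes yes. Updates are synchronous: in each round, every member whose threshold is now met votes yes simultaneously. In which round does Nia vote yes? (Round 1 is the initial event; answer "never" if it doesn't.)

2

Round 1 — Ivy votes yes (initial).
Round 2 — checking thresholds:
  Eli: 1 of 4 neighbours < 3, below threshold.
  Kai: 1 of 5 neighbours < 4, below threshold.
  Nia: 1 of 2 neighbours ≥ 1, votes yes.
Round 3 — no new yes votes; cascade stops.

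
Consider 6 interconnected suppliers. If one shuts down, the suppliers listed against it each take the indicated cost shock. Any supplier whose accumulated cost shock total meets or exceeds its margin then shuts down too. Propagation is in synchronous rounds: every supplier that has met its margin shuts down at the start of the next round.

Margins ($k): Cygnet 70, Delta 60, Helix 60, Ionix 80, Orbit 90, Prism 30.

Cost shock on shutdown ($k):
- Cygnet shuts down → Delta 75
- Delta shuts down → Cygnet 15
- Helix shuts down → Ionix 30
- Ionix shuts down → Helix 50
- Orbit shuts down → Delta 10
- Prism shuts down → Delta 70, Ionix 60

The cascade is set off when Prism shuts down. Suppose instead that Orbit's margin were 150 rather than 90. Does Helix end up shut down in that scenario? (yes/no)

no

With Orbit's margin at 150:
Round 1 — Prism shuts down (initial).
  Delta: +70 → 70 ≥ 60
  Ionix: +60 → 60 < 80
Round 2 — Delta shuts down.
  Cygnet: +15 → 15 < 70
No further shutdowns.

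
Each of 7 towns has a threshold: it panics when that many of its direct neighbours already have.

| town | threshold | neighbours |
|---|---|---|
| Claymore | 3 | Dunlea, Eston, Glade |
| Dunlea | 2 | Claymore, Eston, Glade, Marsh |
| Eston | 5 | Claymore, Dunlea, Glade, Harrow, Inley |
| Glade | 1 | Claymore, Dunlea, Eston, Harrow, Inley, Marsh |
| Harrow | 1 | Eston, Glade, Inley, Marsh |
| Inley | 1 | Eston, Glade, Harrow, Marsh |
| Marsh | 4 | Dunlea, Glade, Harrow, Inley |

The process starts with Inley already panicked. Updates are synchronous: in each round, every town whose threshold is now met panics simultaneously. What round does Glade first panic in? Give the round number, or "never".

Round 1 — Inley panics (initial).
Round 2 — checking thresholds:
  Eston: 1 of 5 neighbours < 5, holds.
  Glade: 1 of 6 neighbours ≥ 1, panics.
  Harrow: 1 of 4 neighbours ≥ 1, panics.
  Marsh: 1 of 4 neighbours < 4, holds.
Round 3 — no new panics; cascade stops.

2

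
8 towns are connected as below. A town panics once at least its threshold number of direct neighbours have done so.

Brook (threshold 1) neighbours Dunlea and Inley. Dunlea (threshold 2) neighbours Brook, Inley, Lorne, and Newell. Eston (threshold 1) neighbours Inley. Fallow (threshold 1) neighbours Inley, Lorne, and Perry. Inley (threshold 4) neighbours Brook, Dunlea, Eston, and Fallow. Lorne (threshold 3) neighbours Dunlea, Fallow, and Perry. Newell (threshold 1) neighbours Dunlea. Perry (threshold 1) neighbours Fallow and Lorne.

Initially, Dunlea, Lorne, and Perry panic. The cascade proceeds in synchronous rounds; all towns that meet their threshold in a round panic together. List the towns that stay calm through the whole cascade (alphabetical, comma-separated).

Round 1 — Dunlea, Lorne, Perry panic (initial).
Round 2 — checking thresholds:
  Brook: 1 of 2 neighbours ≥ 1, panics.
  Fallow: 2 of 3 neighbours ≥ 1, panics.
  Inley: 1 of 4 neighbours < 4, not yet.
  Newell: 1 of 1 neighbours ≥ 1, panics.
Round 3 — no new panics; cascade stops.

Eston, Inley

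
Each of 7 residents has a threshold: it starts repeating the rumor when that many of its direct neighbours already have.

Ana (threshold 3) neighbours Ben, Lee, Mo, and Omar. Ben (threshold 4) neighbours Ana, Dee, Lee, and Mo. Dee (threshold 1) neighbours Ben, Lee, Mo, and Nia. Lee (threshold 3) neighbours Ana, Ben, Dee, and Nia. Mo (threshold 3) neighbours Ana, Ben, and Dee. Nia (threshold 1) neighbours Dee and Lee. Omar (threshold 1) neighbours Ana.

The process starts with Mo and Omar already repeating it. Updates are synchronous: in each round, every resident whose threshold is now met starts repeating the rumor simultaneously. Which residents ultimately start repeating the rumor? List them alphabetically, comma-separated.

Round 1 — Mo, Omar start repeating the rumor (initial).
Round 2 — checking thresholds:
  Ana: 2 of 4 neighbours < 3, holds.
  Ben: 1 of 4 neighbours < 4, holds.
  Dee: 1 of 4 neighbours ≥ 1, starts repeating the rumor.
Round 3 — checking thresholds:
  Ana: 2 of 4 neighbours < 3, holds.
  Ben: 2 of 4 neighbours < 4, holds.
  Lee: 1 of 4 neighbours < 3, holds.
  Nia: 1 of 2 neighbours ≥ 1, starts repeating the rumor.
Round 4 — no new spreads; cascade stops.

Dee, Mo, Nia, Omar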